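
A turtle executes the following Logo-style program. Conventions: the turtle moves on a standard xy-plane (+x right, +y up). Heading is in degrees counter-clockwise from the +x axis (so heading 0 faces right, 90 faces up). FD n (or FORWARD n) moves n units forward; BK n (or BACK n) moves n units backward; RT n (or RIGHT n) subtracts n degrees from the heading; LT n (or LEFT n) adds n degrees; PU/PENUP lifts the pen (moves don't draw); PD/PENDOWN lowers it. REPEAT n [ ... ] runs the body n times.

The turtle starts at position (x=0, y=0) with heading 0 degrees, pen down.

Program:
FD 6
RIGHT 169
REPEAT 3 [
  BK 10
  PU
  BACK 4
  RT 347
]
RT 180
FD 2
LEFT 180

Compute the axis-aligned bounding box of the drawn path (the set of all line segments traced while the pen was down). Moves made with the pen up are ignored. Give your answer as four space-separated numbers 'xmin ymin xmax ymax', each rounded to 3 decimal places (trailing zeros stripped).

Answer: 0 0 15.816 1.908

Derivation:
Executing turtle program step by step:
Start: pos=(0,0), heading=0, pen down
FD 6: (0,0) -> (6,0) [heading=0, draw]
RT 169: heading 0 -> 191
REPEAT 3 [
  -- iteration 1/3 --
  BK 10: (6,0) -> (15.816,1.908) [heading=191, draw]
  PU: pen up
  BK 4: (15.816,1.908) -> (19.743,2.671) [heading=191, move]
  RT 347: heading 191 -> 204
  -- iteration 2/3 --
  BK 10: (19.743,2.671) -> (28.878,6.739) [heading=204, move]
  PU: pen up
  BK 4: (28.878,6.739) -> (32.532,8.366) [heading=204, move]
  RT 347: heading 204 -> 217
  -- iteration 3/3 --
  BK 10: (32.532,8.366) -> (40.519,14.384) [heading=217, move]
  PU: pen up
  BK 4: (40.519,14.384) -> (43.713,16.791) [heading=217, move]
  RT 347: heading 217 -> 230
]
RT 180: heading 230 -> 50
FD 2: (43.713,16.791) -> (44.999,18.323) [heading=50, move]
LT 180: heading 50 -> 230
Final: pos=(44.999,18.323), heading=230, 2 segment(s) drawn

Segment endpoints: x in {0, 6, 15.816}, y in {0, 1.908}
xmin=0, ymin=0, xmax=15.816, ymax=1.908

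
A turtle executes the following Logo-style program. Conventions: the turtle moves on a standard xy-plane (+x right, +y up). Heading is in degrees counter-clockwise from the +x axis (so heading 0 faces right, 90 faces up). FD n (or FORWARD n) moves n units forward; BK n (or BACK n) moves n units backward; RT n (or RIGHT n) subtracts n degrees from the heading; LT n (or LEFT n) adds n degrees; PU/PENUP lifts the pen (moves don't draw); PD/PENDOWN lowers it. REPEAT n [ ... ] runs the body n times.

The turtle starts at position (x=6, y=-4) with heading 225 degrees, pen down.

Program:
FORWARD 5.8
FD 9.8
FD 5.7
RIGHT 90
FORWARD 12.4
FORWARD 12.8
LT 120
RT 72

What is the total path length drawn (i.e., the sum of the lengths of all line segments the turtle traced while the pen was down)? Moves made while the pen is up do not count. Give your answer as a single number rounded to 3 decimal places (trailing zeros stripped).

Answer: 46.5

Derivation:
Executing turtle program step by step:
Start: pos=(6,-4), heading=225, pen down
FD 5.8: (6,-4) -> (1.899,-8.101) [heading=225, draw]
FD 9.8: (1.899,-8.101) -> (-5.031,-15.031) [heading=225, draw]
FD 5.7: (-5.031,-15.031) -> (-9.061,-19.061) [heading=225, draw]
RT 90: heading 225 -> 135
FD 12.4: (-9.061,-19.061) -> (-17.829,-10.293) [heading=135, draw]
FD 12.8: (-17.829,-10.293) -> (-26.88,-1.242) [heading=135, draw]
LT 120: heading 135 -> 255
RT 72: heading 255 -> 183
Final: pos=(-26.88,-1.242), heading=183, 5 segment(s) drawn

Segment lengths:
  seg 1: (6,-4) -> (1.899,-8.101), length = 5.8
  seg 2: (1.899,-8.101) -> (-5.031,-15.031), length = 9.8
  seg 3: (-5.031,-15.031) -> (-9.061,-19.061), length = 5.7
  seg 4: (-9.061,-19.061) -> (-17.829,-10.293), length = 12.4
  seg 5: (-17.829,-10.293) -> (-26.88,-1.242), length = 12.8
Total = 46.5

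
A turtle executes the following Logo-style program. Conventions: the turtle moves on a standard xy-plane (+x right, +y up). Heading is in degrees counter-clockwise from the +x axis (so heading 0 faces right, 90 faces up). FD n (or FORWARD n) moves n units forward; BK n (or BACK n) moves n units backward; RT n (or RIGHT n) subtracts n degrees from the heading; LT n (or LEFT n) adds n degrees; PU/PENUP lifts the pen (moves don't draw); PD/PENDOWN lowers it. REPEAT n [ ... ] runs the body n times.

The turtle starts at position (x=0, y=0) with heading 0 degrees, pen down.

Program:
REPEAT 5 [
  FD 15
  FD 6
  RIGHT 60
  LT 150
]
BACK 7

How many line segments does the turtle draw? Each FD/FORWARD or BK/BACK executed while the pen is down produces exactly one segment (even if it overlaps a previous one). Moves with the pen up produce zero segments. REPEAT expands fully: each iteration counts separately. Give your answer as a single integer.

Executing turtle program step by step:
Start: pos=(0,0), heading=0, pen down
REPEAT 5 [
  -- iteration 1/5 --
  FD 15: (0,0) -> (15,0) [heading=0, draw]
  FD 6: (15,0) -> (21,0) [heading=0, draw]
  RT 60: heading 0 -> 300
  LT 150: heading 300 -> 90
  -- iteration 2/5 --
  FD 15: (21,0) -> (21,15) [heading=90, draw]
  FD 6: (21,15) -> (21,21) [heading=90, draw]
  RT 60: heading 90 -> 30
  LT 150: heading 30 -> 180
  -- iteration 3/5 --
  FD 15: (21,21) -> (6,21) [heading=180, draw]
  FD 6: (6,21) -> (0,21) [heading=180, draw]
  RT 60: heading 180 -> 120
  LT 150: heading 120 -> 270
  -- iteration 4/5 --
  FD 15: (0,21) -> (0,6) [heading=270, draw]
  FD 6: (0,6) -> (0,0) [heading=270, draw]
  RT 60: heading 270 -> 210
  LT 150: heading 210 -> 0
  -- iteration 5/5 --
  FD 15: (0,0) -> (15,0) [heading=0, draw]
  FD 6: (15,0) -> (21,0) [heading=0, draw]
  RT 60: heading 0 -> 300
  LT 150: heading 300 -> 90
]
BK 7: (21,0) -> (21,-7) [heading=90, draw]
Final: pos=(21,-7), heading=90, 11 segment(s) drawn
Segments drawn: 11

Answer: 11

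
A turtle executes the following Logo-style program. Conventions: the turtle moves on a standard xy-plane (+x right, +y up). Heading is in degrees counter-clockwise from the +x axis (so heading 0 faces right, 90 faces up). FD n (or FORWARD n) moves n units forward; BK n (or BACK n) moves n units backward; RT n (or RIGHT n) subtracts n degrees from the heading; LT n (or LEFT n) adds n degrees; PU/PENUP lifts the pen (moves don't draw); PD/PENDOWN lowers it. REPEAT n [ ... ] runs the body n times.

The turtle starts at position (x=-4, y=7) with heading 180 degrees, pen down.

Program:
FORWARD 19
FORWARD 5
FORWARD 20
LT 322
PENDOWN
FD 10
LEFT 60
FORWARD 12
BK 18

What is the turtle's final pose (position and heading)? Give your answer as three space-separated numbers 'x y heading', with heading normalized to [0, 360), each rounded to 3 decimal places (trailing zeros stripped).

Executing turtle program step by step:
Start: pos=(-4,7), heading=180, pen down
FD 19: (-4,7) -> (-23,7) [heading=180, draw]
FD 5: (-23,7) -> (-28,7) [heading=180, draw]
FD 20: (-28,7) -> (-48,7) [heading=180, draw]
LT 322: heading 180 -> 142
PD: pen down
FD 10: (-48,7) -> (-55.88,13.157) [heading=142, draw]
LT 60: heading 142 -> 202
FD 12: (-55.88,13.157) -> (-67.006,8.661) [heading=202, draw]
BK 18: (-67.006,8.661) -> (-50.317,15.404) [heading=202, draw]
Final: pos=(-50.317,15.404), heading=202, 6 segment(s) drawn

Answer: -50.317 15.404 202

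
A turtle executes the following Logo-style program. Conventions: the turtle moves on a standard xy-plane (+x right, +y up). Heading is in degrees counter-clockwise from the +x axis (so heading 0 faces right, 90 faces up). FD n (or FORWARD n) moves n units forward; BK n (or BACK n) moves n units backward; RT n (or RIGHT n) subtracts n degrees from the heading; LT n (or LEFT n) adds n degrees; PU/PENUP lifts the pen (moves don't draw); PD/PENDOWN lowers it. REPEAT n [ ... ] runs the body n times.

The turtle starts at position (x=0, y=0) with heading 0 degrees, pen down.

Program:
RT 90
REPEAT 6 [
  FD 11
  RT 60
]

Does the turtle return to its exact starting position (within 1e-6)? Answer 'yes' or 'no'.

Executing turtle program step by step:
Start: pos=(0,0), heading=0, pen down
RT 90: heading 0 -> 270
REPEAT 6 [
  -- iteration 1/6 --
  FD 11: (0,0) -> (0,-11) [heading=270, draw]
  RT 60: heading 270 -> 210
  -- iteration 2/6 --
  FD 11: (0,-11) -> (-9.526,-16.5) [heading=210, draw]
  RT 60: heading 210 -> 150
  -- iteration 3/6 --
  FD 11: (-9.526,-16.5) -> (-19.053,-11) [heading=150, draw]
  RT 60: heading 150 -> 90
  -- iteration 4/6 --
  FD 11: (-19.053,-11) -> (-19.053,0) [heading=90, draw]
  RT 60: heading 90 -> 30
  -- iteration 5/6 --
  FD 11: (-19.053,0) -> (-9.526,5.5) [heading=30, draw]
  RT 60: heading 30 -> 330
  -- iteration 6/6 --
  FD 11: (-9.526,5.5) -> (0,0) [heading=330, draw]
  RT 60: heading 330 -> 270
]
Final: pos=(0,0), heading=270, 6 segment(s) drawn

Start position: (0, 0)
Final position: (0, 0)
Distance = 0; < 1e-6 -> CLOSED

Answer: yes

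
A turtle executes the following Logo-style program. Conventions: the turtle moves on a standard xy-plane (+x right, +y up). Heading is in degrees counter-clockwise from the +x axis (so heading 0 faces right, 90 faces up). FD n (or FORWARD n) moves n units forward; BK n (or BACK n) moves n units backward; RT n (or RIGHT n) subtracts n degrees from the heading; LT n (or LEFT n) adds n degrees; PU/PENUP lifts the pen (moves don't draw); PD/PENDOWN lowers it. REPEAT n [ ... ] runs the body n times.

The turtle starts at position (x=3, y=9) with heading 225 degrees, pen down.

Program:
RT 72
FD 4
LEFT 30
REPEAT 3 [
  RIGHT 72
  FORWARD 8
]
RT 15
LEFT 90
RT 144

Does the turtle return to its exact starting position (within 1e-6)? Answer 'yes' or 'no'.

Executing turtle program step by step:
Start: pos=(3,9), heading=225, pen down
RT 72: heading 225 -> 153
FD 4: (3,9) -> (-0.564,10.816) [heading=153, draw]
LT 30: heading 153 -> 183
REPEAT 3 [
  -- iteration 1/3 --
  RT 72: heading 183 -> 111
  FD 8: (-0.564,10.816) -> (-3.431,18.285) [heading=111, draw]
  -- iteration 2/3 --
  RT 72: heading 111 -> 39
  FD 8: (-3.431,18.285) -> (2.786,23.319) [heading=39, draw]
  -- iteration 3/3 --
  RT 72: heading 39 -> 327
  FD 8: (2.786,23.319) -> (9.496,18.962) [heading=327, draw]
]
RT 15: heading 327 -> 312
LT 90: heading 312 -> 42
RT 144: heading 42 -> 258
Final: pos=(9.496,18.962), heading=258, 4 segment(s) drawn

Start position: (3, 9)
Final position: (9.496, 18.962)
Distance = 11.893; >= 1e-6 -> NOT closed

Answer: no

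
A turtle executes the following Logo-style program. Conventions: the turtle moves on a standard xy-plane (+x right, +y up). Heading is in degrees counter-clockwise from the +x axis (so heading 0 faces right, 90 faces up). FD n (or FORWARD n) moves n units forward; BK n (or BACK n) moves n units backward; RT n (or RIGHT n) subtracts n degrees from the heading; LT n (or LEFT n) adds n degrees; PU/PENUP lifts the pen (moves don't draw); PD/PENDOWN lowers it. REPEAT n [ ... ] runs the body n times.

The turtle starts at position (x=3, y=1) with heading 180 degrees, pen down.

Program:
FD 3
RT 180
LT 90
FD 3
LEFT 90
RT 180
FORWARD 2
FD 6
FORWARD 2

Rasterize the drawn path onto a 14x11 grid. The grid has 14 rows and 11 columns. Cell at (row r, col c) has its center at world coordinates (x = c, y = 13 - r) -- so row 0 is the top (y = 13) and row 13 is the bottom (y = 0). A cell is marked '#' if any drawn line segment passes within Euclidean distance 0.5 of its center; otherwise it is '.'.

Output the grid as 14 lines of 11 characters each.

Segment 0: (3,1) -> (0,1)
Segment 1: (0,1) -> (0,4)
Segment 2: (0,4) -> (2,4)
Segment 3: (2,4) -> (8,4)
Segment 4: (8,4) -> (10,4)

Answer: ...........
...........
...........
...........
...........
...........
...........
...........
...........
###########
#..........
#..........
####.......
...........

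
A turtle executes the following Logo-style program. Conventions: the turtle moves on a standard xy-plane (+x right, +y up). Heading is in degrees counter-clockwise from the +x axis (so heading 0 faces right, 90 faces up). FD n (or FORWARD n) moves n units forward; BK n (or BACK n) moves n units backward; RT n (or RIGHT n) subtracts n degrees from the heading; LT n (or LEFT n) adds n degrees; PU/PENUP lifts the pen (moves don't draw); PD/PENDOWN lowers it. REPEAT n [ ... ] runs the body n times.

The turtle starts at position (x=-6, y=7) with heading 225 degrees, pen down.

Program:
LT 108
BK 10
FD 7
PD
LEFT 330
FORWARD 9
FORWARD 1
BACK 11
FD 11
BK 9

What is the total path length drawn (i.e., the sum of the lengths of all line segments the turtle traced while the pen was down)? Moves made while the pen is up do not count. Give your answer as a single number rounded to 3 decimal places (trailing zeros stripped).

Answer: 58

Derivation:
Executing turtle program step by step:
Start: pos=(-6,7), heading=225, pen down
LT 108: heading 225 -> 333
BK 10: (-6,7) -> (-14.91,11.54) [heading=333, draw]
FD 7: (-14.91,11.54) -> (-8.673,8.362) [heading=333, draw]
PD: pen down
LT 330: heading 333 -> 303
FD 9: (-8.673,8.362) -> (-3.771,0.814) [heading=303, draw]
FD 1: (-3.771,0.814) -> (-3.227,-0.025) [heading=303, draw]
BK 11: (-3.227,-0.025) -> (-9.218,9.201) [heading=303, draw]
FD 11: (-9.218,9.201) -> (-3.227,-0.025) [heading=303, draw]
BK 9: (-3.227,-0.025) -> (-8.128,7.523) [heading=303, draw]
Final: pos=(-8.128,7.523), heading=303, 7 segment(s) drawn

Segment lengths:
  seg 1: (-6,7) -> (-14.91,11.54), length = 10
  seg 2: (-14.91,11.54) -> (-8.673,8.362), length = 7
  seg 3: (-8.673,8.362) -> (-3.771,0.814), length = 9
  seg 4: (-3.771,0.814) -> (-3.227,-0.025), length = 1
  seg 5: (-3.227,-0.025) -> (-9.218,9.201), length = 11
  seg 6: (-9.218,9.201) -> (-3.227,-0.025), length = 11
  seg 7: (-3.227,-0.025) -> (-8.128,7.523), length = 9
Total = 58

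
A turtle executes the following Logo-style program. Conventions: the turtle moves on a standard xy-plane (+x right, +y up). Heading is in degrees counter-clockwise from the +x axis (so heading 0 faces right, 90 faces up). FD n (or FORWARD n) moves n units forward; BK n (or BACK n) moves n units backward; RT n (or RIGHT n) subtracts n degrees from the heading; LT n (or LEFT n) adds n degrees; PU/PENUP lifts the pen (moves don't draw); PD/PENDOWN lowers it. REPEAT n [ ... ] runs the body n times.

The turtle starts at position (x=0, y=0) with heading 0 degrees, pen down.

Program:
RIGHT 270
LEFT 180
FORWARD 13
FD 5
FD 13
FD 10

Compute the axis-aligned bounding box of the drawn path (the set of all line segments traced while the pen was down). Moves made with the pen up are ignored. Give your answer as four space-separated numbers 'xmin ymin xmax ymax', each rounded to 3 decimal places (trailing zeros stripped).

Executing turtle program step by step:
Start: pos=(0,0), heading=0, pen down
RT 270: heading 0 -> 90
LT 180: heading 90 -> 270
FD 13: (0,0) -> (0,-13) [heading=270, draw]
FD 5: (0,-13) -> (0,-18) [heading=270, draw]
FD 13: (0,-18) -> (0,-31) [heading=270, draw]
FD 10: (0,-31) -> (0,-41) [heading=270, draw]
Final: pos=(0,-41), heading=270, 4 segment(s) drawn

Segment endpoints: x in {0, 0, 0, 0, 0}, y in {-41, -31, -18, -13, 0}
xmin=0, ymin=-41, xmax=0, ymax=0

Answer: 0 -41 0 0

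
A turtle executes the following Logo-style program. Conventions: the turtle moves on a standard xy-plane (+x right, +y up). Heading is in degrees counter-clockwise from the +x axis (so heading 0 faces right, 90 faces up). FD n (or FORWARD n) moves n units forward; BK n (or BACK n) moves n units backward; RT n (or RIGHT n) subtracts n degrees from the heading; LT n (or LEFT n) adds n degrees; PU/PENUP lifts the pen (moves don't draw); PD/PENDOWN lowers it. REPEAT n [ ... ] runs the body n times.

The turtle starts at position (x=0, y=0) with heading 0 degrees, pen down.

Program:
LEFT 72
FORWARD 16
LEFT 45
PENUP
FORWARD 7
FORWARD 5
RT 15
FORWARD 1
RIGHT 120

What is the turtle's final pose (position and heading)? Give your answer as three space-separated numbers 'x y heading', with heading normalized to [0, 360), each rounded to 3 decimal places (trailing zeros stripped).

Executing turtle program step by step:
Start: pos=(0,0), heading=0, pen down
LT 72: heading 0 -> 72
FD 16: (0,0) -> (4.944,15.217) [heading=72, draw]
LT 45: heading 72 -> 117
PU: pen up
FD 7: (4.944,15.217) -> (1.766,21.454) [heading=117, move]
FD 5: (1.766,21.454) -> (-0.504,25.909) [heading=117, move]
RT 15: heading 117 -> 102
FD 1: (-0.504,25.909) -> (-0.712,26.887) [heading=102, move]
RT 120: heading 102 -> 342
Final: pos=(-0.712,26.887), heading=342, 1 segment(s) drawn

Answer: -0.712 26.887 342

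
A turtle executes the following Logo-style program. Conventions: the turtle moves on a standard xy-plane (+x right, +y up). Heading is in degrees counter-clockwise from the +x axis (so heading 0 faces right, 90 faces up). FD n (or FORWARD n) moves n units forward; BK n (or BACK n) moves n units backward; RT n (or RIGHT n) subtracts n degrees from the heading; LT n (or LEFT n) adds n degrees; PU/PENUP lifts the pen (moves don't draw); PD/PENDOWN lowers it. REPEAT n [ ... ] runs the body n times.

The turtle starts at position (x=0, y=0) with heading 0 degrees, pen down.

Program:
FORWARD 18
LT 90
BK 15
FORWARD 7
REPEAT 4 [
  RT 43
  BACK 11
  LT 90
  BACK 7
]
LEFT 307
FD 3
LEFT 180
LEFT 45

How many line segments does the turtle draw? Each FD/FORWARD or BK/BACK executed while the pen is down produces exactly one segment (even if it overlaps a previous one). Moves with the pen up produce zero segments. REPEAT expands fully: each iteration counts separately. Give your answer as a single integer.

Executing turtle program step by step:
Start: pos=(0,0), heading=0, pen down
FD 18: (0,0) -> (18,0) [heading=0, draw]
LT 90: heading 0 -> 90
BK 15: (18,0) -> (18,-15) [heading=90, draw]
FD 7: (18,-15) -> (18,-8) [heading=90, draw]
REPEAT 4 [
  -- iteration 1/4 --
  RT 43: heading 90 -> 47
  BK 11: (18,-8) -> (10.498,-16.045) [heading=47, draw]
  LT 90: heading 47 -> 137
  BK 7: (10.498,-16.045) -> (15.617,-20.819) [heading=137, draw]
  -- iteration 2/4 --
  RT 43: heading 137 -> 94
  BK 11: (15.617,-20.819) -> (16.385,-31.792) [heading=94, draw]
  LT 90: heading 94 -> 184
  BK 7: (16.385,-31.792) -> (23.368,-31.304) [heading=184, draw]
  -- iteration 3/4 --
  RT 43: heading 184 -> 141
  BK 11: (23.368,-31.304) -> (31.916,-38.226) [heading=141, draw]
  LT 90: heading 141 -> 231
  BK 7: (31.916,-38.226) -> (36.322,-32.786) [heading=231, draw]
  -- iteration 4/4 --
  RT 43: heading 231 -> 188
  BK 11: (36.322,-32.786) -> (47.215,-31.255) [heading=188, draw]
  LT 90: heading 188 -> 278
  BK 7: (47.215,-31.255) -> (46.24,-24.324) [heading=278, draw]
]
LT 307: heading 278 -> 225
FD 3: (46.24,-24.324) -> (44.119,-26.445) [heading=225, draw]
LT 180: heading 225 -> 45
LT 45: heading 45 -> 90
Final: pos=(44.119,-26.445), heading=90, 12 segment(s) drawn
Segments drawn: 12

Answer: 12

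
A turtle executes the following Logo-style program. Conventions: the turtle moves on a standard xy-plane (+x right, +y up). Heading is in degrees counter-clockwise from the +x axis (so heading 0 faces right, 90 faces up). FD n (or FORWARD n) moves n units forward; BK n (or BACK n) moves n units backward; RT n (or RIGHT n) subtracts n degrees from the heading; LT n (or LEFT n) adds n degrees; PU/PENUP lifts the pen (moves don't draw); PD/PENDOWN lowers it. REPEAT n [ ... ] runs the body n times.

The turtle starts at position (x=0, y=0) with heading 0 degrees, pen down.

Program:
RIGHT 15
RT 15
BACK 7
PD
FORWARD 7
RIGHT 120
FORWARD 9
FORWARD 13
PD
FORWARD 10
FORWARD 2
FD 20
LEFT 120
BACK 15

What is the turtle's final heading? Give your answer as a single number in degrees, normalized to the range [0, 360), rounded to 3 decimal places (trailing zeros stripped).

Executing turtle program step by step:
Start: pos=(0,0), heading=0, pen down
RT 15: heading 0 -> 345
RT 15: heading 345 -> 330
BK 7: (0,0) -> (-6.062,3.5) [heading=330, draw]
PD: pen down
FD 7: (-6.062,3.5) -> (0,0) [heading=330, draw]
RT 120: heading 330 -> 210
FD 9: (0,0) -> (-7.794,-4.5) [heading=210, draw]
FD 13: (-7.794,-4.5) -> (-19.053,-11) [heading=210, draw]
PD: pen down
FD 10: (-19.053,-11) -> (-27.713,-16) [heading=210, draw]
FD 2: (-27.713,-16) -> (-29.445,-17) [heading=210, draw]
FD 20: (-29.445,-17) -> (-46.765,-27) [heading=210, draw]
LT 120: heading 210 -> 330
BK 15: (-46.765,-27) -> (-59.756,-19.5) [heading=330, draw]
Final: pos=(-59.756,-19.5), heading=330, 8 segment(s) drawn

Answer: 330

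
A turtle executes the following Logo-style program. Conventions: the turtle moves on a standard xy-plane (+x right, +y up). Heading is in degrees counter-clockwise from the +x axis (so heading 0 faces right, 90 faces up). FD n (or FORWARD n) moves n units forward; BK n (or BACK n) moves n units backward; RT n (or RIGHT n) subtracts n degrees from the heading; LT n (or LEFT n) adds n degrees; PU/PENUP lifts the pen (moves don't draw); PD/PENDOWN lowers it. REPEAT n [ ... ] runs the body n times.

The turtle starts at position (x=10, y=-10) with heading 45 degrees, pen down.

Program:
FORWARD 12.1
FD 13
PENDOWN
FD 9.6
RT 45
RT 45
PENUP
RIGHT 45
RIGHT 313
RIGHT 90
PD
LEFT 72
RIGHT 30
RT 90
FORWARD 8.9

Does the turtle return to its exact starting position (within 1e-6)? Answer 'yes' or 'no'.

Answer: no

Derivation:
Executing turtle program step by step:
Start: pos=(10,-10), heading=45, pen down
FD 12.1: (10,-10) -> (18.556,-1.444) [heading=45, draw]
FD 13: (18.556,-1.444) -> (27.748,7.748) [heading=45, draw]
PD: pen down
FD 9.6: (27.748,7.748) -> (34.537,14.537) [heading=45, draw]
RT 45: heading 45 -> 0
RT 45: heading 0 -> 315
PU: pen up
RT 45: heading 315 -> 270
RT 313: heading 270 -> 317
RT 90: heading 317 -> 227
PD: pen down
LT 72: heading 227 -> 299
RT 30: heading 299 -> 269
RT 90: heading 269 -> 179
FD 8.9: (34.537,14.537) -> (25.638,14.692) [heading=179, draw]
Final: pos=(25.638,14.692), heading=179, 4 segment(s) drawn

Start position: (10, -10)
Final position: (25.638, 14.692)
Distance = 29.227; >= 1e-6 -> NOT closed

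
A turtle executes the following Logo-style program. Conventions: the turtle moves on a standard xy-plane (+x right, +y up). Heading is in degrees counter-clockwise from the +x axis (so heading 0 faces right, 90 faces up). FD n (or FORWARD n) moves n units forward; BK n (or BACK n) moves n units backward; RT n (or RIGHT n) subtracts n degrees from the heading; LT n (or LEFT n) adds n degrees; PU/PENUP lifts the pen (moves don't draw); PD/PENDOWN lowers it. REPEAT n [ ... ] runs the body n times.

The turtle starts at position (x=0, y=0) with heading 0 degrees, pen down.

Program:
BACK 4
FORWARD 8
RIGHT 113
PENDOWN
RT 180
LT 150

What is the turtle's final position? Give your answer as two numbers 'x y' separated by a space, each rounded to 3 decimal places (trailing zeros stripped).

Answer: 4 0

Derivation:
Executing turtle program step by step:
Start: pos=(0,0), heading=0, pen down
BK 4: (0,0) -> (-4,0) [heading=0, draw]
FD 8: (-4,0) -> (4,0) [heading=0, draw]
RT 113: heading 0 -> 247
PD: pen down
RT 180: heading 247 -> 67
LT 150: heading 67 -> 217
Final: pos=(4,0), heading=217, 2 segment(s) drawn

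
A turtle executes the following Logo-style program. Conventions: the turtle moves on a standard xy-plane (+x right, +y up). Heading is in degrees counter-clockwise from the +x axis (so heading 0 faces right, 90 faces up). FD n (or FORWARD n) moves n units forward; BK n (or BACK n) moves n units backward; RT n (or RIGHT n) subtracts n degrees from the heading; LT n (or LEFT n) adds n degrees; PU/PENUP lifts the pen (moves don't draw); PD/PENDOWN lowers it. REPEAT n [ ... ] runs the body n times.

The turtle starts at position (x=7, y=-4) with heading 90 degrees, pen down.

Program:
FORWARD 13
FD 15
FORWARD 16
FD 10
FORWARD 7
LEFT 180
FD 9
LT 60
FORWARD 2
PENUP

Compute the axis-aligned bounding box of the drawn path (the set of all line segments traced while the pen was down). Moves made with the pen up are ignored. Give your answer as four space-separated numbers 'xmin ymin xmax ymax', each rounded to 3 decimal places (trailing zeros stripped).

Answer: 7 -4 8.732 57

Derivation:
Executing turtle program step by step:
Start: pos=(7,-4), heading=90, pen down
FD 13: (7,-4) -> (7,9) [heading=90, draw]
FD 15: (7,9) -> (7,24) [heading=90, draw]
FD 16: (7,24) -> (7,40) [heading=90, draw]
FD 10: (7,40) -> (7,50) [heading=90, draw]
FD 7: (7,50) -> (7,57) [heading=90, draw]
LT 180: heading 90 -> 270
FD 9: (7,57) -> (7,48) [heading=270, draw]
LT 60: heading 270 -> 330
FD 2: (7,48) -> (8.732,47) [heading=330, draw]
PU: pen up
Final: pos=(8.732,47), heading=330, 7 segment(s) drawn

Segment endpoints: x in {7, 7, 7, 7, 7, 8.732}, y in {-4, 9, 24, 40, 47, 48, 50, 57}
xmin=7, ymin=-4, xmax=8.732, ymax=57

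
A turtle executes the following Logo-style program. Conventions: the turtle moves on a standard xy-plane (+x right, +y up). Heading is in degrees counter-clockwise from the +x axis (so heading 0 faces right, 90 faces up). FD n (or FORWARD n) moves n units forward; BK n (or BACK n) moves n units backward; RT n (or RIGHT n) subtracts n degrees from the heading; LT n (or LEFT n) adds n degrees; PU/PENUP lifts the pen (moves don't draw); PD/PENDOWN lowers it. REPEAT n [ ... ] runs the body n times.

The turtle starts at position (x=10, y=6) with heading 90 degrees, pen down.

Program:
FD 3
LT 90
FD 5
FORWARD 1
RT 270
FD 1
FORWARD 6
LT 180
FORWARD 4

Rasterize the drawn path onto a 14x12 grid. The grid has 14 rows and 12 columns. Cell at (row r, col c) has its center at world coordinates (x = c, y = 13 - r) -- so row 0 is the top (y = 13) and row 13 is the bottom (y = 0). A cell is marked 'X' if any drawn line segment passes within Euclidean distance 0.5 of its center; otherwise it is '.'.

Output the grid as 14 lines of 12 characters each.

Segment 0: (10,6) -> (10,9)
Segment 1: (10,9) -> (5,9)
Segment 2: (5,9) -> (4,9)
Segment 3: (4,9) -> (4,8)
Segment 4: (4,8) -> (4,2)
Segment 5: (4,2) -> (4,6)

Answer: ............
............
............
............
....XXXXXXX.
....X.....X.
....X.....X.
....X.....X.
....X.......
....X.......
....X.......
....X.......
............
............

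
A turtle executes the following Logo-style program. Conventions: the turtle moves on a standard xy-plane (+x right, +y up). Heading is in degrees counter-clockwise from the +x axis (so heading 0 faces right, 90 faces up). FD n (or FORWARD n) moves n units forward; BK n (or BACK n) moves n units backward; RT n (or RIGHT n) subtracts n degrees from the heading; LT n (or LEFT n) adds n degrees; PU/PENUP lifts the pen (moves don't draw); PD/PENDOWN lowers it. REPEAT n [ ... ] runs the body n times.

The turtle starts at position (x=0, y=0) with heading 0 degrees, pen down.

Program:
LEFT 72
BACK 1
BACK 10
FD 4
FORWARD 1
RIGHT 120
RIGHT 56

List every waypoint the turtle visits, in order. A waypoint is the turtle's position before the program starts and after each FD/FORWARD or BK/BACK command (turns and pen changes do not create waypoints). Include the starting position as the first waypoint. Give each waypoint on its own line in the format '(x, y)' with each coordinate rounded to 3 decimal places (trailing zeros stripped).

Answer: (0, 0)
(-0.309, -0.951)
(-3.399, -10.462)
(-2.163, -6.657)
(-1.854, -5.706)

Derivation:
Executing turtle program step by step:
Start: pos=(0,0), heading=0, pen down
LT 72: heading 0 -> 72
BK 1: (0,0) -> (-0.309,-0.951) [heading=72, draw]
BK 10: (-0.309,-0.951) -> (-3.399,-10.462) [heading=72, draw]
FD 4: (-3.399,-10.462) -> (-2.163,-6.657) [heading=72, draw]
FD 1: (-2.163,-6.657) -> (-1.854,-5.706) [heading=72, draw]
RT 120: heading 72 -> 312
RT 56: heading 312 -> 256
Final: pos=(-1.854,-5.706), heading=256, 4 segment(s) drawn
Waypoints (5 total):
(0, 0)
(-0.309, -0.951)
(-3.399, -10.462)
(-2.163, -6.657)
(-1.854, -5.706)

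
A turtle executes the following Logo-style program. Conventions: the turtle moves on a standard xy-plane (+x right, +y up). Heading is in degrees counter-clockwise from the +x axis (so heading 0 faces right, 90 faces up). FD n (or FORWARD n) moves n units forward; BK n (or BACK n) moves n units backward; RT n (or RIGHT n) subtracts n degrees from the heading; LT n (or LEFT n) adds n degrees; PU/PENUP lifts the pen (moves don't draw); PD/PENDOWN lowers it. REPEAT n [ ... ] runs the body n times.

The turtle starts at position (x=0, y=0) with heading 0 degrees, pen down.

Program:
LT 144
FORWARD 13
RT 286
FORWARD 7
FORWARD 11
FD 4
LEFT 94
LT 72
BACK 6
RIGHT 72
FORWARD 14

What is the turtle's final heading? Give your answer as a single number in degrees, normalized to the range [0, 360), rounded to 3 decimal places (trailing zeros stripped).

Executing turtle program step by step:
Start: pos=(0,0), heading=0, pen down
LT 144: heading 0 -> 144
FD 13: (0,0) -> (-10.517,7.641) [heading=144, draw]
RT 286: heading 144 -> 218
FD 7: (-10.517,7.641) -> (-16.033,3.332) [heading=218, draw]
FD 11: (-16.033,3.332) -> (-24.701,-3.441) [heading=218, draw]
FD 4: (-24.701,-3.441) -> (-27.853,-5.903) [heading=218, draw]
LT 94: heading 218 -> 312
LT 72: heading 312 -> 24
BK 6: (-27.853,-5.903) -> (-33.335,-8.344) [heading=24, draw]
RT 72: heading 24 -> 312
FD 14: (-33.335,-8.344) -> (-23.967,-18.748) [heading=312, draw]
Final: pos=(-23.967,-18.748), heading=312, 6 segment(s) drawn

Answer: 312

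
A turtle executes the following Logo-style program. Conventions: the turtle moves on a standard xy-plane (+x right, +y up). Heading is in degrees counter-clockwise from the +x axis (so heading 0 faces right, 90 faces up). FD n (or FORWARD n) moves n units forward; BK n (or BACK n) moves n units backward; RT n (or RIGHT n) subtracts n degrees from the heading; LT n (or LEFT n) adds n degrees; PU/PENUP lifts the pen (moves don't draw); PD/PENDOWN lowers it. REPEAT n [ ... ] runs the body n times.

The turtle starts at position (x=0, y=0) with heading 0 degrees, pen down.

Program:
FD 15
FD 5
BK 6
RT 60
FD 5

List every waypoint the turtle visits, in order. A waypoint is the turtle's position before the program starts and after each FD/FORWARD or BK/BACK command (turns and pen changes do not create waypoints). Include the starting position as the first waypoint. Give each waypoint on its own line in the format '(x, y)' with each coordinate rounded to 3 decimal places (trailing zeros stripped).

Executing turtle program step by step:
Start: pos=(0,0), heading=0, pen down
FD 15: (0,0) -> (15,0) [heading=0, draw]
FD 5: (15,0) -> (20,0) [heading=0, draw]
BK 6: (20,0) -> (14,0) [heading=0, draw]
RT 60: heading 0 -> 300
FD 5: (14,0) -> (16.5,-4.33) [heading=300, draw]
Final: pos=(16.5,-4.33), heading=300, 4 segment(s) drawn
Waypoints (5 total):
(0, 0)
(15, 0)
(20, 0)
(14, 0)
(16.5, -4.33)

Answer: (0, 0)
(15, 0)
(20, 0)
(14, 0)
(16.5, -4.33)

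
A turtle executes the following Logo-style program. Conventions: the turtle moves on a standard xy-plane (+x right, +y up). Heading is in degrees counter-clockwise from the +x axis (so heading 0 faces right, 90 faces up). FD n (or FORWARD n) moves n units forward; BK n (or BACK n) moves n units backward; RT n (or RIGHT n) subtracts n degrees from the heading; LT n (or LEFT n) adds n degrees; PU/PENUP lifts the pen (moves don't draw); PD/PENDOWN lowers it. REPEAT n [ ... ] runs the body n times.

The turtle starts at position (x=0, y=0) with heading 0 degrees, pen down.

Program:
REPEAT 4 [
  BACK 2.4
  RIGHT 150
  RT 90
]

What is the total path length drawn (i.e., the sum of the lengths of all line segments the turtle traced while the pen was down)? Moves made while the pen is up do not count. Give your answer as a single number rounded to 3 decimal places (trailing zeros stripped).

Executing turtle program step by step:
Start: pos=(0,0), heading=0, pen down
REPEAT 4 [
  -- iteration 1/4 --
  BK 2.4: (0,0) -> (-2.4,0) [heading=0, draw]
  RT 150: heading 0 -> 210
  RT 90: heading 210 -> 120
  -- iteration 2/4 --
  BK 2.4: (-2.4,0) -> (-1.2,-2.078) [heading=120, draw]
  RT 150: heading 120 -> 330
  RT 90: heading 330 -> 240
  -- iteration 3/4 --
  BK 2.4: (-1.2,-2.078) -> (0,0) [heading=240, draw]
  RT 150: heading 240 -> 90
  RT 90: heading 90 -> 0
  -- iteration 4/4 --
  BK 2.4: (0,0) -> (-2.4,0) [heading=0, draw]
  RT 150: heading 0 -> 210
  RT 90: heading 210 -> 120
]
Final: pos=(-2.4,0), heading=120, 4 segment(s) drawn

Segment lengths:
  seg 1: (0,0) -> (-2.4,0), length = 2.4
  seg 2: (-2.4,0) -> (-1.2,-2.078), length = 2.4
  seg 3: (-1.2,-2.078) -> (0,0), length = 2.4
  seg 4: (0,0) -> (-2.4,0), length = 2.4
Total = 9.6

Answer: 9.6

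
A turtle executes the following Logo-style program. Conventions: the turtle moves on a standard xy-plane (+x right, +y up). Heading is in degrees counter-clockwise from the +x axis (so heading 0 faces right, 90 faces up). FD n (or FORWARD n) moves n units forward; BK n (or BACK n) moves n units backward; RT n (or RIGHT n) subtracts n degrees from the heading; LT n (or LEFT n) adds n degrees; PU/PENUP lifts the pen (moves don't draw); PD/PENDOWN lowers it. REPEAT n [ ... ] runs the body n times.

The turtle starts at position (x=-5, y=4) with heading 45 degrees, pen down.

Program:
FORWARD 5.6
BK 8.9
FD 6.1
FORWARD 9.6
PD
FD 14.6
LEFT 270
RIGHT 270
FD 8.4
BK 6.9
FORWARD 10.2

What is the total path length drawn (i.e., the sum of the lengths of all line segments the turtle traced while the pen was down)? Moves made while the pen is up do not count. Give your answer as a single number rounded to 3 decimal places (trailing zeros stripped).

Answer: 70.3

Derivation:
Executing turtle program step by step:
Start: pos=(-5,4), heading=45, pen down
FD 5.6: (-5,4) -> (-1.04,7.96) [heading=45, draw]
BK 8.9: (-1.04,7.96) -> (-7.333,1.667) [heading=45, draw]
FD 6.1: (-7.333,1.667) -> (-3.02,5.98) [heading=45, draw]
FD 9.6: (-3.02,5.98) -> (3.768,12.768) [heading=45, draw]
PD: pen down
FD 14.6: (3.768,12.768) -> (14.092,23.092) [heading=45, draw]
LT 270: heading 45 -> 315
RT 270: heading 315 -> 45
FD 8.4: (14.092,23.092) -> (20.032,29.032) [heading=45, draw]
BK 6.9: (20.032,29.032) -> (15.153,24.153) [heading=45, draw]
FD 10.2: (15.153,24.153) -> (22.365,31.365) [heading=45, draw]
Final: pos=(22.365,31.365), heading=45, 8 segment(s) drawn

Segment lengths:
  seg 1: (-5,4) -> (-1.04,7.96), length = 5.6
  seg 2: (-1.04,7.96) -> (-7.333,1.667), length = 8.9
  seg 3: (-7.333,1.667) -> (-3.02,5.98), length = 6.1
  seg 4: (-3.02,5.98) -> (3.768,12.768), length = 9.6
  seg 5: (3.768,12.768) -> (14.092,23.092), length = 14.6
  seg 6: (14.092,23.092) -> (20.032,29.032), length = 8.4
  seg 7: (20.032,29.032) -> (15.153,24.153), length = 6.9
  seg 8: (15.153,24.153) -> (22.365,31.365), length = 10.2
Total = 70.3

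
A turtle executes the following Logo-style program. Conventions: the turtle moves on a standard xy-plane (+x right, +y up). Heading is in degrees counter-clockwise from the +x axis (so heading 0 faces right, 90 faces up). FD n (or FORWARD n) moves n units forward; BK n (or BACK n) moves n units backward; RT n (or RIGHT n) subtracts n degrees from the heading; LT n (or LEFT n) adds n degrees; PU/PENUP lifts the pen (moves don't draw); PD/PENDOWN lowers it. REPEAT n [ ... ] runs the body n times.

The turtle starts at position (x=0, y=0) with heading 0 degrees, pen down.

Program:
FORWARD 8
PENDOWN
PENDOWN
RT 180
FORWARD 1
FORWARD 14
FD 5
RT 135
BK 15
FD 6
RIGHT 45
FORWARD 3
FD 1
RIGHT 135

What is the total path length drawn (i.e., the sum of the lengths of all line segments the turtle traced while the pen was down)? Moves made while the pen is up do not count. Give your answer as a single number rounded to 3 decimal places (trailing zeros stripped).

Answer: 53

Derivation:
Executing turtle program step by step:
Start: pos=(0,0), heading=0, pen down
FD 8: (0,0) -> (8,0) [heading=0, draw]
PD: pen down
PD: pen down
RT 180: heading 0 -> 180
FD 1: (8,0) -> (7,0) [heading=180, draw]
FD 14: (7,0) -> (-7,0) [heading=180, draw]
FD 5: (-7,0) -> (-12,0) [heading=180, draw]
RT 135: heading 180 -> 45
BK 15: (-12,0) -> (-22.607,-10.607) [heading=45, draw]
FD 6: (-22.607,-10.607) -> (-18.364,-6.364) [heading=45, draw]
RT 45: heading 45 -> 0
FD 3: (-18.364,-6.364) -> (-15.364,-6.364) [heading=0, draw]
FD 1: (-15.364,-6.364) -> (-14.364,-6.364) [heading=0, draw]
RT 135: heading 0 -> 225
Final: pos=(-14.364,-6.364), heading=225, 8 segment(s) drawn

Segment lengths:
  seg 1: (0,0) -> (8,0), length = 8
  seg 2: (8,0) -> (7,0), length = 1
  seg 3: (7,0) -> (-7,0), length = 14
  seg 4: (-7,0) -> (-12,0), length = 5
  seg 5: (-12,0) -> (-22.607,-10.607), length = 15
  seg 6: (-22.607,-10.607) -> (-18.364,-6.364), length = 6
  seg 7: (-18.364,-6.364) -> (-15.364,-6.364), length = 3
  seg 8: (-15.364,-6.364) -> (-14.364,-6.364), length = 1
Total = 53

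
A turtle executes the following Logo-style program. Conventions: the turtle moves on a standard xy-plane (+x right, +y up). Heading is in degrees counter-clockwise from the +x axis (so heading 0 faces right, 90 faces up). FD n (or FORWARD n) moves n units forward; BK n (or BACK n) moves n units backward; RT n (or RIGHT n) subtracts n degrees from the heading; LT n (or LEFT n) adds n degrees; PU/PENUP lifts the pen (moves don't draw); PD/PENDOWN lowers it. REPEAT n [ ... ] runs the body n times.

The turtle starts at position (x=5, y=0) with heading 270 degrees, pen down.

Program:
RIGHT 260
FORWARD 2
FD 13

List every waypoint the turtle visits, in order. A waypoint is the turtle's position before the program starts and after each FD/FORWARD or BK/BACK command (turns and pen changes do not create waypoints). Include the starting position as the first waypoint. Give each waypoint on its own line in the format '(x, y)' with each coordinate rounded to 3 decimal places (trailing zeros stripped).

Executing turtle program step by step:
Start: pos=(5,0), heading=270, pen down
RT 260: heading 270 -> 10
FD 2: (5,0) -> (6.97,0.347) [heading=10, draw]
FD 13: (6.97,0.347) -> (19.772,2.605) [heading=10, draw]
Final: pos=(19.772,2.605), heading=10, 2 segment(s) drawn
Waypoints (3 total):
(5, 0)
(6.97, 0.347)
(19.772, 2.605)

Answer: (5, 0)
(6.97, 0.347)
(19.772, 2.605)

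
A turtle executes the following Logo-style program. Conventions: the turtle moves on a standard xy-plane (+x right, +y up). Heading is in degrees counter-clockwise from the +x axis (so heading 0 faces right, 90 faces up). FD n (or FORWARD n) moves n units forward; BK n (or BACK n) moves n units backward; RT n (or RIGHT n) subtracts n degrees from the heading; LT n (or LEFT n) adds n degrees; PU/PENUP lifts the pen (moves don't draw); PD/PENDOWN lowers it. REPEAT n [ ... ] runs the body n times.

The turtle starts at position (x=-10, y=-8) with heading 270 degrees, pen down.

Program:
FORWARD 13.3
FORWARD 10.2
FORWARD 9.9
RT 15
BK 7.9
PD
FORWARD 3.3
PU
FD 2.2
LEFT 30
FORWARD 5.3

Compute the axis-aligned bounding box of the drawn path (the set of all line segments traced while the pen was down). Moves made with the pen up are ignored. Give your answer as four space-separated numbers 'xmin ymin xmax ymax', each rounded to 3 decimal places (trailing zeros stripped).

Answer: -10 -41.4 -7.955 -8

Derivation:
Executing turtle program step by step:
Start: pos=(-10,-8), heading=270, pen down
FD 13.3: (-10,-8) -> (-10,-21.3) [heading=270, draw]
FD 10.2: (-10,-21.3) -> (-10,-31.5) [heading=270, draw]
FD 9.9: (-10,-31.5) -> (-10,-41.4) [heading=270, draw]
RT 15: heading 270 -> 255
BK 7.9: (-10,-41.4) -> (-7.955,-33.769) [heading=255, draw]
PD: pen down
FD 3.3: (-7.955,-33.769) -> (-8.809,-36.957) [heading=255, draw]
PU: pen up
FD 2.2: (-8.809,-36.957) -> (-9.379,-39.082) [heading=255, move]
LT 30: heading 255 -> 285
FD 5.3: (-9.379,-39.082) -> (-8.007,-44.201) [heading=285, move]
Final: pos=(-8.007,-44.201), heading=285, 5 segment(s) drawn

Segment endpoints: x in {-10, -10, -10, -10, -8.809, -7.955}, y in {-41.4, -36.957, -33.769, -31.5, -21.3, -8}
xmin=-10, ymin=-41.4, xmax=-7.955, ymax=-8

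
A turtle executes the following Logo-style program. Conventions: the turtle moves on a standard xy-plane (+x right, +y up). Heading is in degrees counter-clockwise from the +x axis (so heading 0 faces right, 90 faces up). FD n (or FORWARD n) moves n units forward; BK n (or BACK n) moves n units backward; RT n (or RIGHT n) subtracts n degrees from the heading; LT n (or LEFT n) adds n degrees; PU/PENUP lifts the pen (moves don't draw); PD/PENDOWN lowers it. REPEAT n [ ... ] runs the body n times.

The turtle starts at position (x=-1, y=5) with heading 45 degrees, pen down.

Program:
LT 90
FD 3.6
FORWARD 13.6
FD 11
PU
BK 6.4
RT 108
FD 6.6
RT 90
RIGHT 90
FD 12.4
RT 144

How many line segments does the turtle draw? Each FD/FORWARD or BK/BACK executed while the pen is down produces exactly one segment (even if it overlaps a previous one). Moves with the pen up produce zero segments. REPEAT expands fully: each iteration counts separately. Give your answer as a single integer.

Executing turtle program step by step:
Start: pos=(-1,5), heading=45, pen down
LT 90: heading 45 -> 135
FD 3.6: (-1,5) -> (-3.546,7.546) [heading=135, draw]
FD 13.6: (-3.546,7.546) -> (-13.162,17.162) [heading=135, draw]
FD 11: (-13.162,17.162) -> (-20.94,24.94) [heading=135, draw]
PU: pen up
BK 6.4: (-20.94,24.94) -> (-16.415,20.415) [heading=135, move]
RT 108: heading 135 -> 27
FD 6.6: (-16.415,20.415) -> (-10.534,23.411) [heading=27, move]
RT 90: heading 27 -> 297
RT 90: heading 297 -> 207
FD 12.4: (-10.534,23.411) -> (-21.583,17.782) [heading=207, move]
RT 144: heading 207 -> 63
Final: pos=(-21.583,17.782), heading=63, 3 segment(s) drawn
Segments drawn: 3

Answer: 3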